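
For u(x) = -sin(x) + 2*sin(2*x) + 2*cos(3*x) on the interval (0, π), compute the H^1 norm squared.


||u||_{H^1(0,π)}^2 = -64 + 31*π

u'(x) = -6*sin(3*x) - cos(x) + 4*cos(2*x).
Expand u² and (u')² and integrate term by term on (0, π), using: for integers n ≥ 1, ∫_0^π sin²(nx) dx = ∫_0^π cos²(nx) dx = π/2; for n ≠ n', ∫_0^π sin(nx)sin(n'x) dx = ∫_0^π cos(nx)cos(n'x) dx = 0; and by product-to-sum, ∫_0^π sin(nx)cos(n'x) dx = ½∫_0^π [sin((n+n')x) + sin((n−n')x)] dx, which is 0 when n+n' is even and 2n/(n²−n'²) when n+n' is odd (it need not vanish on (0, π)).
  u² squared terms: (-1)²·∫sin(x)² dx = 1·π/2 = π/2;  (2)²·∫cos(3x)² dx = 4·π/2 = 2*π;  (2)²·∫sin(2x)² dx = 4·π/2 = 2*π.
  u² cross terms: 2·(-1)·(2)·∫sin(x)·cos(3x) dx = -4·(0) = 0;  2·(-1)·(2)·∫sin(x)·sin(2x) dx = -4·(0) = 0;  2·(2)·(2)·∫cos(3x)·sin(2x) dx = 8·(-4/5) = -32/5.
  So ∫_0^π u² dx = π/2 + 2*π + 2*π + 0 + 0 − 32/5 = -32/5 + 9*π/2.
  (u')² squared terms: (-1)²·∫cos(x)² dx = 1·π/2 = π/2;  (-6)²·∫sin(3x)² dx = 36·π/2 = 18*π;  (4)²·∫cos(2x)² dx = 16·π/2 = 8*π.
  (u')² cross terms: 2·(-1)·(-6)·∫cos(x)·sin(3x) dx = 12·(0) = 0;  2·(-1)·(4)·∫cos(x)·cos(2x) dx = -8·(0) = 0;  2·(-6)·(4)·∫sin(3x)·cos(2x) dx = -48·(6/5) = -288/5.
  So ∫_0^π (u')² dx = π/2 + 18*π + 8*π + 0 + 0 − 288/5 = -288/5 + 53*π/2.
||u||_{H^1}^2 = (-32/5 + 9*π/2) + (-288/5 + 53*π/2) = -64 + 31*π.


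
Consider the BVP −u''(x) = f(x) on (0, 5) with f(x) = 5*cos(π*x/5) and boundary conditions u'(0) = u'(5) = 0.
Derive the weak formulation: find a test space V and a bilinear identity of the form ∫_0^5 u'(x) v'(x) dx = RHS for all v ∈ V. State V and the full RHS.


V = H^1(0, 5) (no boundary constraint on v; u is determined up to an additive constant); weak form: ∫_0^5 u'v' dx = ∫_0^5 (5*cos(π*x/5)) v dx for all v ∈ V.

Multiply both sides by a test function v and integrate from 0 to 5:
  ∫_0^5 −u''(x) v(x) dx = ∫_0^5 f(x) v(x) dx.
Integrate the LHS by parts once:
  ∫_0^5 −u'' v dx = −[u'(x) v(x)]_0^5 + ∫_0^5 u'(x) v'(x) dx.
Thus ∫_0^5 u'(x) v'(x) dx = ∫_0^5 f(x) v(x) dx + [u'(x) v(x)]_0^5.
Choose V so that boundary terms are either known or forced to vanish.
u has homogeneous Neumann: u'(0) = u'(5) = 0. So [u' v]_0^5 = 0·v(5) − 0·v(0) = 0 for any v; take V = H^1(0, 5).
Weak formulation: find u (satisfying any essential BC) such that ∫_0^5 u'(x) v'(x) dx = ∫_0^5 f v dx for all v ∈ V (homogeneous Neumann, so boundary terms vanish).
Substituting f(x) = 5*cos(π*x/5), the right-hand side is ∫_0^5 (5*cos(π*x/5)) v dx.
Compatibility check (pure Neumann): taking v ≡ 1 ∈ V gives 0 = ∫_0^5 f dx + (0) − (0), i.e. ∫_0^5 f dx must equal u'(0) − u'(5) = 0. Indeed ∫_0^5 (5*cos(π*x/5)) dx = 0, so the data are compatible. The solution is then unique only up to an additive constant (fix it e.g. by requiring ∫_0^5 u dx = 0).


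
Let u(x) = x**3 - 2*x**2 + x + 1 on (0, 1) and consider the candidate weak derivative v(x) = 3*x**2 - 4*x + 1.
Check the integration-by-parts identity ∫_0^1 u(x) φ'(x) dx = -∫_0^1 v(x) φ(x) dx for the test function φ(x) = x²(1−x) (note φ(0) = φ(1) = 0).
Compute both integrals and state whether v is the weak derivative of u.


LHS = 1/60, RHS = 1/60. Yes, v = u' weakly.

u(x) = x**3 - 2*x**2 + x + 1, classical derivative u'(x) = 3*x**2 - 4*x + 1.
φ(x) = x²(1−x), so φ'(x) = x*(2 - 3*x).
Note φ(0) = φ(1) = 0, so the boundary term u·φ vanishes.
LHS = ∫_0^1 u(x) φ'(x) dx = ∫_0^1 (-3*x^5 + 8*x^4 - 7*x^3 - x^2 + 2*x) dx. Term by term:
  ∫_0^1 -3*x^5 dx = -1/2;  ∫_0^1 8*x^4 dx = 8/5;  ∫_0^1 -7*x^3 dx = -7/4;
  ∫_0^1 -x^2 dx = -1/3;  ∫_0^1 2*x dx = 1.
Sum: -1/2 + 8/5 − 7/4 − 1/3 + 1 = 1/60.
So LHS = 1/60.
∫_0^1 v(x) φ(x) dx = ∫_0^1 (-3*x^5 + 7*x^4 - 5*x^3 + x^2) dx. Term by term:
  ∫_0^1 -3*x^5 dx = -1/2;  ∫_0^1 7*x^4 dx = 7/5;  ∫_0^1 -5*x^3 dx = -5/4;
  ∫_0^1 x^2 dx = 1/3.
Sum: -1/2 + 7/5 − 5/4 + 1/3 = -1/60.
So RHS = -∫_0^1 v(x) φ(x) dx = 1/60.
LHS = RHS, so the identity holds for this test φ.
Moreover u is smooth here and v(x) = u'(x) = 3*x**2 - 4*x + 1 pointwise, so the identity holds for every test function. Hence v is the weak derivative of u.


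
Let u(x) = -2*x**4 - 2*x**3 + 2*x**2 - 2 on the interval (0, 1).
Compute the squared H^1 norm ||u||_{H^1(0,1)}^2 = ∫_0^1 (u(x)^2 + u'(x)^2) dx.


||u||_{H^1}^2 = 5717/315

The H^1 norm (squared) on an interval (0, L) is
  ||u||_{H^1}^2 = ∫_0^L u(x)^2 dx + ∫_0^L u'(x)^2 dx.
Compute u'(x) = -8*x**3 - 6*x**2 + 4*x.
Then u(x)^2 = 4*x**8 + 8*x**7 - 4*x**6 - 8*x**5 + 12*x**4 + 8*x**3 - 8*x**2 + 4 and u'(x)^2 = 64*x**6 + 96*x**5 - 28*x**4 - 48*x**3 + 16*x**2.
Integrate each monomial from 0 to 1 using ∫_0^1 c·x^n dx = c·1^(n+1)/(n+1):
  ∫_0^1 u(x)^2 dx = ∫_0^1 (4*x^8 + 8*x^7 - 4*x^6 - 8*x^5 + 12*x^4 + 8*x^3 - 8*x^2 + 4) dx. Term by term:
    ∫_0^1 4*x^8 dx = 4/9;  ∫_0^1 8*x^7 dx = 1;  ∫_0^1 -4*x^6 dx = -4/7;
    ∫_0^1 -8*x^5 dx = -4/3;  ∫_0^1 12*x^4 dx = 12/5;  ∫_0^1 8*x^3 dx = 2;
    ∫_0^1 -8*x^2 dx = -8/3;  ∫_0^1 4 dx = 4.
  Sum: 4/9 + 1 − 4/7 − 4/3 + 12/5 + 2 − 8/3 + 4 = 1661/315.
  ∫_0^1 u'(x)^2 dx = ∫_0^1 (64*x^6 + 96*x^5 - 28*x^4 - 48*x^3 + 16*x^2) dx. Term by term:
    ∫_0^1 64*x^6 dx = 64/7;  ∫_0^1 96*x^5 dx = 16;  ∫_0^1 -28*x^4 dx = -28/5;
    ∫_0^1 -48*x^3 dx = -12;  ∫_0^1 16*x^2 dx = 16/3.
  Sum: 64/7 + 16 − 28/5 − 12 + 16/3 = 1352/105.
Adding: ||u||_{H^1}^2 = 1661/315 + 1352/105 = 5717/315.


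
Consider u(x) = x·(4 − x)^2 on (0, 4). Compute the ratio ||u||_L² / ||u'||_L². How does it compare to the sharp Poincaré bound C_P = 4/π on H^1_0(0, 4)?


||u||_L² / ||u'||_L² = 2*sqrt(14)/7 < C_P = 4/π.

u(x) = x·(4 − x)^2, so u'(x) = (x - 4)*(3*x - 4).
u(x) = x·(4 − x)^2 vanishes at x = 0 and x = 4, so u ∈ H^1_0(0, 4). Differentiate via the product rule and integrate the resulting polynomials term by term.
  ∫_0^4 u² dx = ∫_0^4 (x^6 - 16*x^5 + 96*x^4 - 256*x^3 + 256*x^2) dx. Term by term:
    ∫_0^4 x^6 dx = 16384/7;  ∫_0^4 -16*x^5 dx = -32768/3;  ∫_0^4 96*x^4 dx = 98304/5;
    ∫_0^4 -256*x^3 dx = -16384;  ∫_0^4 256*x^2 dx = 16384/3.
  Sum: 16384/7 − 32768/3 + 98304/5 − 16384 + 16384/3 = 16384/105.
  ∫_0^4 (u')² dx = ∫_0^4 (9*x^4 - 96*x^3 + 352*x^2 - 512*x + 256) dx. Term by term:
    ∫_0^4 9*x^4 dx = 9216/5;  ∫_0^4 -96*x^3 dx = -6144;  ∫_0^4 352*x^2 dx = 22528/3;
    ∫_0^4 -512*x dx = -4096;  ∫_0^4 256 dx = 1024.
  Sum: 9216/5 − 6144 + 22528/3 − 4096 + 1024 = 2048/15.
∫_0^4 u² dx = 16384/105, so ||u||_L² = 128*sqrt(105)/105.
∫_0^4 (u')² dx = 2048/15, so ||u'||_L² = 32*sqrt(30)/15.
Ratio ||u||_L² / ||u'||_L² = 2*sqrt(14)/7.
Sharp Poincaré constant on H^1_0(0, 4) is C_P = L/π = 4/π, achieved by sin(π/4·x).
A polynomial bump cannot attain the sharp Poincaré constant (only the first sine eigenfunction does), so the ratio is strictly less than C_P, consistent with ||u||_L² ≤ C_P ||u'||_L².


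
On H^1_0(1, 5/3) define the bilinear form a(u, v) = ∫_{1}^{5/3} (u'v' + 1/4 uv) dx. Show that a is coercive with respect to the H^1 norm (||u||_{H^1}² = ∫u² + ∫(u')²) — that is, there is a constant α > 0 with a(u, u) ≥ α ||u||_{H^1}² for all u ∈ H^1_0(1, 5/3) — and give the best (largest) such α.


α = (1 + 9*π^2)/(4 + 9*π^2)

Coercivity of a(·,·) on H^1_0(1, 5/3) means a(u, u) ≥ α ||u||_{H^1}² for every u ∈ H^1_0.
The interval has length L = 2/3, and Poincaré/coercivity depend only on L. Here a(u, u) = ∫(u')² + (1/4)·∫u².
Here 0 < c = 1/4 < 1. The condition a(u,u) ≥ α||u||_{H^1}² reads (1−α)∫(u')² ≥ (α−c)∫u². Any admissible α is ≤ 1 (rapidly oscillating u have ∫u²/∫(u')² → 0), and α = 1 would force 0 ≥ (1−c)∫u², impossible since c < 1; so 1−α > 0. By the sharp Poincaré inequality on H^1_0 of an interval of length L, ∫(u')² ≥ (π/L)²∫u² with equality for the first sine mode sin(π(x−x₀)/L) (x₀ the left endpoint), so the inequality holds for all u iff (1−α)(π/L)² ≥ α − c, i.e. α ≤ ((π/L)² + c)/((π/L)² + 1) = (1 + c(L/π)²)/(1 + (L/π)²). With (π/L)² = 9*π^2/4 and c = 1/4, the largest admissible constant is α = ((π/L)² + c)/((π/L)² + 1).
Simplifying, α = (1 + 9*π^2)/(4 + 9*π^2).


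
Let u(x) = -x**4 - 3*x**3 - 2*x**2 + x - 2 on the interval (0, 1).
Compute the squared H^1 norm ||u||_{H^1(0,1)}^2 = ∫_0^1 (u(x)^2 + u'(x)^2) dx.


||u||_{H^1}^2 = 15373/252

The H^1 norm (squared) on an interval (0, L) is
  ||u||_{H^1}^2 = ∫_0^L u(x)^2 dx + ∫_0^L u'(x)^2 dx.
Compute u'(x) = -4*x**3 - 9*x**2 - 4*x + 1.
Then u(x)^2 = x**8 + 6*x**7 + 13*x**6 + 10*x**5 + 2*x**4 + 8*x**3 + 9*x**2 - 4*x + 4 and u'(x)^2 = 16*x**6 + 72*x**5 + 113*x**4 + 64*x**3 - 2*x**2 - 8*x + 1.
Integrate each monomial from 0 to 1 using ∫_0^1 c·x^n dx = c·1^(n+1)/(n+1):
  ∫_0^1 u(x)^2 dx = ∫_0^1 (x^8 + 6*x^7 + 13*x^6 + 10*x^5 + 2*x^4 + 8*x^3 + 9*x^2 - 4*x + 4) dx. Term by term:
    ∫_0^1 x^8 dx = 1/9;  ∫_0^1 6*x^7 dx = 3/4;  ∫_0^1 13*x^6 dx = 13/7;
    ∫_0^1 10*x^5 dx = 5/3;  ∫_0^1 2*x^4 dx = 2/5;  ∫_0^1 8*x^3 dx = 2;
    ∫_0^1 9*x^2 dx = 3;  ∫_0^1 -4*x dx = -2;  ∫_0^1 4 dx = 4.
  Sum: 1/9 + 3/4 + 13/7 + 5/3 + 2/5 + 2 + 3 − 2 + 4 = 14849/1260.
  ∫_0^1 u'(x)^2 dx = ∫_0^1 (16*x^6 + 72*x^5 + 113*x^4 + 64*x^3 - 2*x^2 - 8*x + 1) dx. Term by term:
    ∫_0^1 16*x^6 dx = 16/7;  ∫_0^1 72*x^5 dx = 12;  ∫_0^1 113*x^4 dx = 113/5;
    ∫_0^1 64*x^3 dx = 16;  ∫_0^1 -2*x^2 dx = -2/3;  ∫_0^1 -8*x dx = -4;
    ∫_0^1 1 dx = 1.
  Sum: 16/7 + 12 + 113/5 + 16 − 2/3 − 4 + 1 = 5168/105.
Adding: ||u||_{H^1}^2 = 14849/1260 + 5168/105 = 15373/252.


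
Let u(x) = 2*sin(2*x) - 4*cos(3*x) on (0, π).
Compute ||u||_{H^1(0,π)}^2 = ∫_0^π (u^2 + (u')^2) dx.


||u||_{H^1(0,π)}^2 = 128 + 90*π

u'(x) = 12*sin(3*x) + 4*cos(2*x).
Expand u² and (u')² and integrate term by term on (0, π), using: for integers n ≥ 1, ∫_0^π sin²(nx) dx = ∫_0^π cos²(nx) dx = π/2; for n ≠ n', ∫_0^π sin(nx)sin(n'x) dx = ∫_0^π cos(nx)cos(n'x) dx = 0; and by product-to-sum, ∫_0^π sin(nx)cos(n'x) dx = ½∫_0^π [sin((n+n')x) + sin((n−n')x)] dx, which is 0 when n+n' is even and 2n/(n²−n'²) when n+n' is odd (it need not vanish on (0, π)).
  u² squared terms: (-4)²·∫cos(3x)² dx = 16·π/2 = 8*π;  (2)²·∫sin(2x)² dx = 4·π/2 = 2*π.
  u² cross terms: 2·(-4)·(2)·∫cos(3x)·sin(2x) dx = -16·(-4/5) = 64/5.
  So ∫_0^π u² dx = 8*π + 2*π + 64/5 = 64/5 + 10*π.
  (u')² squared terms: (4)²·∫cos(2x)² dx = 16·π/2 = 8*π;  (12)²·∫sin(3x)² dx = 144·π/2 = 72*π.
  (u')² cross terms: 2·(4)·(12)·∫cos(2x)·sin(3x) dx = 96·(6/5) = 576/5.
  So ∫_0^π (u')² dx = 8*π + 72*π + 576/5 = 576/5 + 80*π.
||u||_{H^1}^2 = (64/5 + 10*π) + (576/5 + 80*π) = 128 + 90*π.


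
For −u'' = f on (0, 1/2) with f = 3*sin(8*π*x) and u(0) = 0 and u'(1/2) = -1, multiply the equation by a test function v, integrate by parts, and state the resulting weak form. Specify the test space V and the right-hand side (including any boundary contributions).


V = {v ∈ H^1(0, 1/2) : v(0) = 0} (test functions vanish at x = 0 where u is specified); weak form: ∫_0^1/2 u'v' dx = ∫_0^1/2 (3*sin(8*π*x)) v dx − v(1/2) for all v ∈ V.

Multiply both sides by a test function v and integrate from 0 to 1/2:
  ∫_0^1/2 −u''(x) v(x) dx = ∫_0^1/2 f(x) v(x) dx.
Integrate the LHS by parts once:
  ∫_0^1/2 −u'' v dx = −[u'(x) v(x)]_0^1/2 + ∫_0^1/2 u'(x) v'(x) dx.
Thus ∫_0^1/2 u'(x) v'(x) dx = ∫_0^1/2 f(x) v(x) dx + [u'(x) v(x)]_0^1/2.
Choose V so that boundary terms are either known or forced to vanish.
Mixed BC: u(0) = 0 (Dirichlet) and u'(1/2) = -1 (Neumann). Define V = {v ∈ H^1(0, 1/2) : v(0) = 0}. Then [u' v]_0^1/2 = u'(1/2)·v(1/2) − u'(0)·0 = − v(1/2).
Weak formulation: find u (satisfying any essential BC) such that ∫_0^1/2 u'(x) v'(x) dx = ∫_0^1/2 f v dx − v(1/2) for all v ∈ V (Dirichlet at 0 absorbed into V; Neumann datum at x = 1/2 contributes the boundary term).
Substituting f(x) = 3*sin(8*π*x), the right-hand side is ∫_0^1/2 (3*sin(8*π*x)) v dx − v(1/2).


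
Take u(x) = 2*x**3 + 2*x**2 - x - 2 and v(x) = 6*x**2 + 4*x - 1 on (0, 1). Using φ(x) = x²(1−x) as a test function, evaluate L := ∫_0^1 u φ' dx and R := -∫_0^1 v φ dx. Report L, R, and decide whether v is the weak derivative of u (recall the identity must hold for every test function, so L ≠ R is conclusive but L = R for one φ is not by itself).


LHS = -19/60, RHS = -19/60. Yes, v = u' weakly.

u(x) = 2*x**3 + 2*x**2 - x - 2, classical derivative u'(x) = 6*x**2 + 4*x - 1.
φ(x) = x²(1−x), so φ'(x) = x*(2 - 3*x).
Note φ(0) = φ(1) = 0, so the boundary term u·φ vanishes.
LHS = ∫_0^1 u(x) φ'(x) dx = ∫_0^1 (-6*x^5 - 2*x^4 + 7*x^3 + 4*x^2 - 4*x) dx. Term by term:
  ∫_0^1 -6*x^5 dx = -1;  ∫_0^1 -2*x^4 dx = -2/5;  ∫_0^1 7*x^3 dx = 7/4;
  ∫_0^1 4*x^2 dx = 4/3;  ∫_0^1 -4*x dx = -2.
Sum: -1 − 2/5 + 7/4 + 4/3 − 2 = -19/60.
So LHS = -19/60.
∫_0^1 v(x) φ(x) dx = ∫_0^1 (-6*x^5 + 2*x^4 + 5*x^3 - x^2) dx. Term by term:
  ∫_0^1 -6*x^5 dx = -1;  ∫_0^1 2*x^4 dx = 2/5;  ∫_0^1 5*x^3 dx = 5/4;
  ∫_0^1 -x^2 dx = -1/3.
Sum: -1 + 2/5 + 5/4 − 1/3 = 19/60.
So RHS = -∫_0^1 v(x) φ(x) dx = -19/60.
LHS = RHS, so the identity holds for this test φ.
Moreover u is smooth here and v(x) = u'(x) = 6*x**2 + 4*x - 1 pointwise, so the identity holds for every test function. Hence v is the weak derivative of u.


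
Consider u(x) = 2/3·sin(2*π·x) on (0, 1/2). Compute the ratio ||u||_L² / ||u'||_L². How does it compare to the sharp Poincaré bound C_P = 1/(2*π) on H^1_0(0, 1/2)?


||u||_L² / ||u'||_L² = 1/(2*π) = C_P.

u(x) = 2/3·sin(2*π·x), so u'(x) = 4*π*cos(2*π*x)/3.
Writing u(x) = A·sin(kπx/L) with A = 2/3 and k = 1, use ∫_0^L sin²(kπx/L) dx = L/2 and ∫_0^L cos²(kπx/L) dx = L/2.
u² = 4/9·sin²(2*π·x) and (u')² = 16*π^2/9·cos²(2*π·x), and each of sin², cos² integrates to L/2 = 1/4 over (0, 1/2).
∫_0^1/2 u² dx = 1/9, so ||u||_L² = 1/3.
∫_0^1/2 (u')² dx = 4*π^2/9, so ||u'||_L² = 2*π/3.
Ratio ||u||_L² / ||u'||_L² = 1/(2*π).
Sharp Poincaré constant on H^1_0(0, 1/2) is C_P = L/π = 1/(2*π), achieved by sin(2*π·x).
This is the k = 1 eigenfunction (up to amplitude), so the ratio equals the sharp Poincaré constant exactly.


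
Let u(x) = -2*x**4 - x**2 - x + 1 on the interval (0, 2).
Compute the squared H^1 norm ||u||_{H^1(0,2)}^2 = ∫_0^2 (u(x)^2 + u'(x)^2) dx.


||u||_{H^1}^2 = 562984/315

The H^1 norm (squared) on an interval (0, L) is
  ||u||_{H^1}^2 = ∫_0^L u(x)^2 dx + ∫_0^L u'(x)^2 dx.
Compute u'(x) = -8*x**3 - 2*x - 1.
Then u(x)^2 = 4*x**8 + 4*x**6 + 4*x**5 - 3*x**4 + 2*x**3 - x**2 - 2*x + 1 and u'(x)^2 = 64*x**6 + 32*x**4 + 16*x**3 + 4*x**2 + 4*x + 1.
Integrate each monomial from 0 to 2 using ∫_0^2 c·x^n dx = c·2^(n+1)/(n+1):
  ∫_0^2 u(x)^2 dx = ∫_0^2 (4*x^8 + 4*x^6 + 4*x^5 - 3*x^4 + 2*x^3 - x^2 - 2*x + 1) dx. Term by term:
    ∫_0^2 4*x^8 dx = 2048/9;  ∫_0^2 4*x^6 dx = 512/7;  ∫_0^2 4*x^5 dx = 128/3;
    ∫_0^2 -3*x^4 dx = -96/5;  ∫_0^2 2*x^3 dx = 8;  ∫_0^2 -x^2 dx = -8/3;
    ∫_0^2 -2*x dx = -4;  ∫_0^2 1 dx = 2.
  Sum: 2048/9 + 512/7 + 128/3 − 96/5 + 8 − 8/3 − 4 + 2 = 103162/315.
  ∫_0^2 u'(x)^2 dx = ∫_0^2 (64*x^6 + 32*x^4 + 16*x^3 + 4*x^2 + 4*x + 1) dx. Term by term:
    ∫_0^2 64*x^6 dx = 8192/7;  ∫_0^2 32*x^4 dx = 1024/5;  ∫_0^2 16*x^3 dx = 64;
    ∫_0^2 4*x^2 dx = 32/3;  ∫_0^2 4*x dx = 8;  ∫_0^2 1 dx = 2.
  Sum: 8192/7 + 1024/5 + 64 + 32/3 + 8 + 2 = 153274/105.
Adding: ||u||_{H^1}^2 = 103162/315 + 153274/105 = 562984/315.


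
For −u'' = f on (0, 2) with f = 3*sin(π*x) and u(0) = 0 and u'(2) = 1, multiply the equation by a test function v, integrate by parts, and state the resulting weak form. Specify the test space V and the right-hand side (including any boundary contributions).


V = {v ∈ H^1(0, 2) : v(0) = 0} (test functions vanish at x = 0 where u is specified); weak form: ∫_0^2 u'v' dx = ∫_0^2 (3*sin(π*x)) v dx + v(2) for all v ∈ V.

Multiply both sides by a test function v and integrate from 0 to 2:
  ∫_0^2 −u''(x) v(x) dx = ∫_0^2 f(x) v(x) dx.
Integrate the LHS by parts once:
  ∫_0^2 −u'' v dx = −[u'(x) v(x)]_0^2 + ∫_0^2 u'(x) v'(x) dx.
Thus ∫_0^2 u'(x) v'(x) dx = ∫_0^2 f(x) v(x) dx + [u'(x) v(x)]_0^2.
Choose V so that boundary terms are either known or forced to vanish.
Mixed BC: u(0) = 0 (Dirichlet) and u'(2) = 1 (Neumann). Define V = {v ∈ H^1(0, 2) : v(0) = 0}. Then [u' v]_0^2 = u'(2)·v(2) − u'(0)·0 = v(2).
Weak formulation: find u (satisfying any essential BC) such that ∫_0^2 u'(x) v'(x) dx = ∫_0^2 f v dx + v(2) for all v ∈ V (Dirichlet at 0 absorbed into V; Neumann datum at x = 2 contributes the boundary term).
Substituting f(x) = 3*sin(π*x), the right-hand side is ∫_0^2 (3*sin(π*x)) v dx + v(2).


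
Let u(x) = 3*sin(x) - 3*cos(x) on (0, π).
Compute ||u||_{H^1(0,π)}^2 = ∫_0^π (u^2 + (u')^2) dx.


||u||_{H^1(0,π)}^2 = 18*π

u'(x) = 3*sin(x) + 3*cos(x).
Expand u² and (u')² and integrate term by term on (0, π), using: for integers n ≥ 1, ∫_0^π sin²(nx) dx = ∫_0^π cos²(nx) dx = π/2; for n ≠ n', ∫_0^π sin(nx)sin(n'x) dx = ∫_0^π cos(nx)cos(n'x) dx = 0; and by product-to-sum, ∫_0^π sin(nx)cos(n'x) dx = ½∫_0^π [sin((n+n')x) + sin((n−n')x)] dx, which is 0 when n+n' is even and 2n/(n²−n'²) when n+n' is odd (it need not vanish on (0, π)).
  u² squared terms: (-3)²·∫cos(x)² dx = 9·π/2 = 9*π/2;  (3)²·∫sin(x)² dx = 9·π/2 = 9*π/2.
  u² cross terms: 2·(-3)·(3)·∫cos(x)·sin(x) dx = -18·(0) = 0.
  So ∫_0^π u² dx = 9*π/2 + 9*π/2 + 0 = 9*π.
  (u')² squared terms: (3)²·∫cos(x)² dx = 9·π/2 = 9*π/2;  (3)²·∫sin(x)² dx = 9·π/2 = 9*π/2.
  (u')² cross terms: 2·(3)·(3)·∫cos(x)·sin(x) dx = 18·(0) = 0.
  So ∫_0^π (u')² dx = 9*π/2 + 9*π/2 + 0 = 9*π.
||u||_{H^1}^2 = (9*π) + (9*π) = 18*π.


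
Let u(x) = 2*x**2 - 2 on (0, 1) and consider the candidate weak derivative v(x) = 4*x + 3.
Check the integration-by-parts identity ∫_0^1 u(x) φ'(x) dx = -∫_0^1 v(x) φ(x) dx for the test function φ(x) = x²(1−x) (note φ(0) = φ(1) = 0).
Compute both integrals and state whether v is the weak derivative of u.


LHS = -1/5, RHS = -9/20. No, v is not the weak derivative of u.

u(x) = 2*x**2 - 2, classical derivative u'(x) = 4*x.
φ(x) = x²(1−x), so φ'(x) = x*(2 - 3*x).
Note φ(0) = φ(1) = 0, so the boundary term u·φ vanishes.
LHS = ∫_0^1 u(x) φ'(x) dx = ∫_0^1 (-6*x^4 + 4*x^3 + 6*x^2 - 4*x) dx. Term by term:
  ∫_0^1 -6*x^4 dx = -6/5;  ∫_0^1 4*x^3 dx = 1;  ∫_0^1 6*x^2 dx = 2;
  ∫_0^1 -4*x dx = -2.
Sum: -6/5 + 1 + 2 − 2 = -1/5.
So LHS = -1/5.
∫_0^1 v(x) φ(x) dx = ∫_0^1 (-4*x^4 + x^3 + 3*x^2) dx. Term by term:
  ∫_0^1 -4*x^4 dx = -4/5;  ∫_0^1 x^3 dx = 1/4;  ∫_0^1 3*x^2 dx = 1.
Sum: -4/5 + 1/4 + 1 = 9/20.
So RHS = -∫_0^1 v(x) φ(x) dx = -9/20.
LHS − RHS = 1/4 ≠ 0, so the identity fails.
(For a valid weak derivative the identity must hold for EVERY test function, in particular this one. The failure shows v is NOT the weak derivative of u.)
Correct weak derivative would be u'(x) = 4*x.


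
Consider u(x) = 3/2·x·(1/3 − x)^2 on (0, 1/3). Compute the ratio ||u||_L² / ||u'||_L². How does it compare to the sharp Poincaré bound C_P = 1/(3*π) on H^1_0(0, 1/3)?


||u||_L² / ||u'||_L² = sqrt(14)/42 < C_P = 1/(3*π).

u(x) = 3/2·x·(1/3 − x)^2, so u'(x) = (3*x - 1)*(9*x - 1)/6.
u(x) = 3/2·x·(1/3 − x)^2 vanishes at x = 0 and x = 1/3, so u ∈ H^1_0(0, 1/3). Differentiate via the product rule and integrate the resulting polynomials term by term.
  ∫_0^1/3 u² dx = ∫_0^1/3 (9*x^6/4 - 3*x^5 + 3*x^4/2 - x^3/3 + x^2/36) dx. Term by term:
    ∫_0^1/3 9*x^6/4 dx = 1/6804;  ∫_0^1/3 -3*x^5 dx = -1/1458;  ∫_0^1/3 3*x^4/2 dx = 1/810;
    ∫_0^1/3 -x^3/3 dx = -1/972;  ∫_0^1/3 x^2/36 dx = 1/2916.
  Sum: 1/6804 − 1/1458 + 1/810 − 1/972 + 1/2916 = 1/102060.
  ∫_0^1/3 (u')² dx = ∫_0^1/3 (81*x^4/4 - 18*x^3 + 11*x^2/2 - 2*x/3 + 1/36) dx. Term by term:
    ∫_0^1/3 81*x^4/4 dx = 1/60;  ∫_0^1/3 -18*x^3 dx = -1/18;  ∫_0^1/3 11*x^2/2 dx = 11/162;
    ∫_0^1/3 -2*x/3 dx = -1/27;  ∫_0^1/3 1/36 dx = 1/108.
  Sum: 1/60 − 1/18 + 11/162 − 1/27 + 1/108 = 1/810.
∫_0^1/3 u² dx = 1/102060, so ||u||_L² = sqrt(35)/1890.
∫_0^1/3 (u')² dx = 1/810, so ||u'||_L² = sqrt(10)/90.
Ratio ||u||_L² / ||u'||_L² = sqrt(14)/42.
Sharp Poincaré constant on H^1_0(0, 1/3) is C_P = L/π = 1/(3*π), achieved by sin(3*π·x).
A polynomial bump cannot attain the sharp Poincaré constant (only the first sine eigenfunction does), so the ratio is strictly less than C_P, consistent with ||u||_L² ≤ C_P ||u'||_L².


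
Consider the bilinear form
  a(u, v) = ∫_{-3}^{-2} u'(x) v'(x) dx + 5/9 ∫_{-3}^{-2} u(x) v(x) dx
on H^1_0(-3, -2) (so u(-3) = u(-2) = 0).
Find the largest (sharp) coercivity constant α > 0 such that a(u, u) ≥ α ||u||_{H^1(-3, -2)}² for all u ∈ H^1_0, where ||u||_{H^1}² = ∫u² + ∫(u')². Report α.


α = (5/9 + π^2)/(1 + π^2)

Coercivity of a(·,·) on H^1_0(-3, -2) means a(u, u) ≥ α ||u||_{H^1}² for every u ∈ H^1_0.
The interval has length L = 1, and Poincaré/coercivity depend only on L. Here a(u, u) = ∫(u')² + (5/9)·∫u².
Here 0 < c = 5/9 < 1. The condition a(u,u) ≥ α||u||_{H^1}² reads (1−α)∫(u')² ≥ (α−c)∫u². Any admissible α is ≤ 1 (rapidly oscillating u have ∫u²/∫(u')² → 0), and α = 1 would force 0 ≥ (1−c)∫u², impossible since c < 1; so 1−α > 0. By the sharp Poincaré inequality on H^1_0 of an interval of length L, ∫(u')² ≥ (π/L)²∫u² with equality for the first sine mode sin(π(x−x₀)/L) (x₀ the left endpoint), so the inequality holds for all u iff (1−α)(π/L)² ≥ α − c, i.e. α ≤ ((π/L)² + c)/((π/L)² + 1) = (1 + c(L/π)²)/(1 + (L/π)²). With (π/L)² = π^2 and c = 5/9, the largest admissible constant is α = ((π/L)² + c)/((π/L)² + 1).
Simplifying, α = (5/9 + π^2)/(1 + π^2).


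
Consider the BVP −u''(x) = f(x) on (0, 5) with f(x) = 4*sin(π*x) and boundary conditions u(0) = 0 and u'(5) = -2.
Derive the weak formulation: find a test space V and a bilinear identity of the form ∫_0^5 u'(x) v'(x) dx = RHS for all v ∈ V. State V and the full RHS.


V = {v ∈ H^1(0, 5) : v(0) = 0} (test functions vanish at x = 0 where u is specified); weak form: ∫_0^5 u'v' dx = ∫_0^5 (4*sin(π*x)) v dx − 2·v(5) for all v ∈ V.

Multiply both sides by a test function v and integrate from 0 to 5:
  ∫_0^5 −u''(x) v(x) dx = ∫_0^5 f(x) v(x) dx.
Integrate the LHS by parts once:
  ∫_0^5 −u'' v dx = −[u'(x) v(x)]_0^5 + ∫_0^5 u'(x) v'(x) dx.
Thus ∫_0^5 u'(x) v'(x) dx = ∫_0^5 f(x) v(x) dx + [u'(x) v(x)]_0^5.
Choose V so that boundary terms are either known or forced to vanish.
Mixed BC: u(0) = 0 (Dirichlet) and u'(5) = -2 (Neumann). Define V = {v ∈ H^1(0, 5) : v(0) = 0}. Then [u' v]_0^5 = u'(5)·v(5) − u'(0)·0 = − 2·v(5).
Weak formulation: find u (satisfying any essential BC) such that ∫_0^5 u'(x) v'(x) dx = ∫_0^5 f v dx − 2·v(5) for all v ∈ V (Dirichlet at 0 absorbed into V; Neumann datum at x = 5 contributes the boundary term).
Substituting f(x) = 4*sin(π*x), the right-hand side is ∫_0^5 (4*sin(π*x)) v dx − 2·v(5).


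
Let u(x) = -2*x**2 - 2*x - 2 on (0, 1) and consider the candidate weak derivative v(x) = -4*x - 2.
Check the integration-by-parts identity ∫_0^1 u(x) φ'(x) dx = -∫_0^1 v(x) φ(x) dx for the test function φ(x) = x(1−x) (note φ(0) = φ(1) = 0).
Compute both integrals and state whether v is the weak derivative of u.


LHS = 2/3, RHS = 2/3. Yes, v = u' weakly.

u(x) = -2*x**2 - 2*x - 2, classical derivative u'(x) = -4*x - 2.
φ(x) = x(1−x), so φ'(x) = 1 - 2*x.
Note φ(0) = φ(1) = 0, so the boundary term u·φ vanishes.
LHS = ∫_0^1 u(x) φ'(x) dx = ∫_0^1 (4*x^3 + 2*x^2 + 2*x - 2) dx. Term by term:
  ∫_0^1 4*x^3 dx = 1;  ∫_0^1 2*x^2 dx = 2/3;  ∫_0^1 2*x dx = 1;
  ∫_0^1 -2 dx = -2.
Sum: 1 + 2/3 + 1 − 2 = 2/3.
So LHS = 2/3.
∫_0^1 v(x) φ(x) dx = ∫_0^1 (4*x^3 - 2*x^2 - 2*x) dx. Term by term:
  ∫_0^1 4*x^3 dx = 1;  ∫_0^1 -2*x^2 dx = -2/3;  ∫_0^1 -2*x dx = -1.
Sum: 1 − 2/3 − 1 = -2/3.
So RHS = -∫_0^1 v(x) φ(x) dx = 2/3.
LHS = RHS, so the identity holds for this test φ.
Moreover u is smooth here and v(x) = u'(x) = -4*x - 2 pointwise, so the identity holds for every test function. Hence v is the weak derivative of u.


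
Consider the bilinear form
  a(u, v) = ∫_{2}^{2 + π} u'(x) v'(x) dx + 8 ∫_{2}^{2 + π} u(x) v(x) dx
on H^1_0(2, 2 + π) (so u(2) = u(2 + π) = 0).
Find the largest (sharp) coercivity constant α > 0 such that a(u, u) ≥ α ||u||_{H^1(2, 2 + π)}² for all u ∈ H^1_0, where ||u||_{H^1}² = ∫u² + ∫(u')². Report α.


α = 1

Coercivity of a(·,·) on H^1_0(2, 2 + π) means a(u, u) ≥ α ||u||_{H^1}² for every u ∈ H^1_0.
The interval has length L = π, and Poincaré/coercivity depend only on L. Here a(u, u) = ∫(u')² + (8)·∫u².
Here c = 8 ≥ 1, so a(u,u) = ∫(u')² + c∫u² ≥ ∫(u')² + ∫u² = ||u||_{H^1}², i.e. α = 1 works. No larger α is possible: a(u,u) ≥ α||u||_{H^1}² means (1−α)∫(u')² ≥ (α−c)∫u², and for the modes u_n = sin(nπ(x−x₀)/L) (x₀ the left endpoint) one has ∫u_n²/∫(u_n')² = (L/(nπ))² → 0, so a(u_n,u_n)/||u_n||_{H^1}² → 1. Hence the optimal constant is α = 1.
Therefore α = 1.


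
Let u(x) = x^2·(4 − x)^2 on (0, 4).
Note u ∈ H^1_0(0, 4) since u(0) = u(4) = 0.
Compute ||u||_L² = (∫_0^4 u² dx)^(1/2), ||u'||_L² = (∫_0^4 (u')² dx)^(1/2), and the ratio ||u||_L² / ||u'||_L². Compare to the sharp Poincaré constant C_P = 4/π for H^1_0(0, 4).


||u||_L² / ||u'||_L² = 2*sqrt(3)/3 < C_P = 4/π.

u(x) = x^2·(4 − x)^2, so u'(x) = 4*x*(x - 4)*(x - 2).
u(x) = x^2·(4 − x)^2 vanishes at x = 0 and x = 4, so u ∈ H^1_0(0, 4). Differentiate via the product rule and integrate the resulting polynomials term by term.
  ∫_0^4 u² dx = ∫_0^4 (x^8 - 16*x^7 + 96*x^6 - 256*x^5 + 256*x^4) dx. Term by term:
    ∫_0^4 x^8 dx = 262144/9;  ∫_0^4 -16*x^7 dx = -131072;  ∫_0^4 96*x^6 dx = 1572864/7;
    ∫_0^4 -256*x^5 dx = -524288/3;  ∫_0^4 256*x^4 dx = 262144/5.
  Sum: 262144/9 − 131072 + 1572864/7 − 524288/3 + 262144/5 = 131072/315.
  ∫_0^4 (u')² dx = ∫_0^4 (16*x^6 - 192*x^5 + 832*x^4 - 1536*x^3 + 1024*x^2) dx. Term by term:
    ∫_0^4 16*x^6 dx = 262144/7;  ∫_0^4 -192*x^5 dx = -131072;  ∫_0^4 832*x^4 dx = 851968/5;
    ∫_0^4 -1536*x^3 dx = -98304;  ∫_0^4 1024*x^2 dx = 65536/3.
  Sum: 262144/7 − 131072 + 851968/5 − 98304 + 65536/3 = 32768/105.
∫_0^4 u² dx = 131072/315, so ||u||_L² = 256*sqrt(70)/105.
∫_0^4 (u')² dx = 32768/105, so ||u'||_L² = 128*sqrt(210)/105.
Ratio ||u||_L² / ||u'||_L² = 2*sqrt(3)/3.
Sharp Poincaré constant on H^1_0(0, 4) is C_P = L/π = 4/π, achieved by sin(π/4·x).
A polynomial bump cannot attain the sharp Poincaré constant (only the first sine eigenfunction does), so the ratio is strictly less than C_P, consistent with ||u||_L² ≤ C_P ||u'||_L².


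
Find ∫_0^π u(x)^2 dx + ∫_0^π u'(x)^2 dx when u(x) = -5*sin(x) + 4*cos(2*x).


||u||_{H^1(0,π)}^2 = 400/3 + 65*π

u'(x) = -8*sin(2*x) - 5*cos(x).
Expand u² and (u')² and integrate term by term on (0, π), using: for integers n ≥ 1, ∫_0^π sin²(nx) dx = ∫_0^π cos²(nx) dx = π/2; for n ≠ n', ∫_0^π sin(nx)sin(n'x) dx = ∫_0^π cos(nx)cos(n'x) dx = 0; and by product-to-sum, ∫_0^π sin(nx)cos(n'x) dx = ½∫_0^π [sin((n+n')x) + sin((n−n')x)] dx, which is 0 when n+n' is even and 2n/(n²−n'²) when n+n' is odd (it need not vanish on (0, π)).
  u² squared terms: (-5)²·∫sin(x)² dx = 25·π/2 = 25*π/2;  (4)²·∫cos(2x)² dx = 16·π/2 = 8*π.
  u² cross terms: 2·(-5)·(4)·∫sin(x)·cos(2x) dx = -40·(-2/3) = 80/3.
  So ∫_0^π u² dx = 25*π/2 + 8*π + 80/3 = 80/3 + 41*π/2.
  (u')² squared terms: (-8)²·∫sin(2x)² dx = 64·π/2 = 32*π;  (-5)²·∫cos(x)² dx = 25·π/2 = 25*π/2.
  (u')² cross terms: 2·(-8)·(-5)·∫sin(2x)·cos(x) dx = 80·(4/3) = 320/3.
  So ∫_0^π (u')² dx = 32*π + 25*π/2 + 320/3 = 320/3 + 89*π/2.
||u||_{H^1}^2 = (80/3 + 41*π/2) + (320/3 + 89*π/2) = 400/3 + 65*π.


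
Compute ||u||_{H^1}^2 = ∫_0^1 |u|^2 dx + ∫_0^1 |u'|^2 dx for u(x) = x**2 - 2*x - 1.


||u||_{H^1}^2 = 21/5

The H^1 norm (squared) on an interval (0, L) is
  ||u||_{H^1}^2 = ∫_0^L u(x)^2 dx + ∫_0^L u'(x)^2 dx.
Compute u'(x) = 2*x - 2.
Then u(x)^2 = x**4 - 4*x**3 + 2*x**2 + 4*x + 1 and u'(x)^2 = 4*x**2 - 8*x + 4.
Integrate each monomial from 0 to 1 using ∫_0^1 c·x^n dx = c·1^(n+1)/(n+1):
  ∫_0^1 u(x)^2 dx = ∫_0^1 (x^4 - 4*x^3 + 2*x^2 + 4*x + 1) dx. Term by term:
    ∫_0^1 x^4 dx = 1/5;  ∫_0^1 -4*x^3 dx = -1;  ∫_0^1 2*x^2 dx = 2/3;
    ∫_0^1 4*x dx = 2;  ∫_0^1 1 dx = 1.
  Sum: 1/5 − 1 + 2/3 + 2 + 1 = 43/15.
  ∫_0^1 u'(x)^2 dx = ∫_0^1 (4*x^2 - 8*x + 4) dx. Term by term:
    ∫_0^1 4*x^2 dx = 4/3;  ∫_0^1 -8*x dx = -4;  ∫_0^1 4 dx = 4.
  Sum: 4/3 − 4 + 4 = 4/3.
Adding: ||u||_{H^1}^2 = 43/15 + 4/3 = 21/5.


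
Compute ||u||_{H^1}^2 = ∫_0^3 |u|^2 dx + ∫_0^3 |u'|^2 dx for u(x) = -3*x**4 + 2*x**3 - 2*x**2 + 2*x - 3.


||u||_{H^1}^2 = 3209169/70

The H^1 norm (squared) on an interval (0, L) is
  ||u||_{H^1}^2 = ∫_0^L u(x)^2 dx + ∫_0^L u'(x)^2 dx.
Compute u'(x) = -12*x**3 + 6*x**2 - 4*x + 2.
Then u(x)^2 = 9*x**8 - 12*x**7 + 16*x**6 - 20*x**5 + 30*x**4 - 20*x**3 + 16*x**2 - 12*x + 9 and u'(x)^2 = 144*x**6 - 144*x**5 + 132*x**4 - 96*x**3 + 40*x**2 - 16*x + 4.
Integrate each monomial from 0 to 3 using ∫_0^3 c·x^n dx = c·3^(n+1)/(n+1):
  ∫_0^3 u(x)^2 dx = ∫_0^3 (9*x^8 - 12*x^7 + 16*x^6 - 20*x^5 + 30*x^4 - 20*x^3 + 16*x^2 - 12*x + 9) dx. Term by term:
    ∫_0^3 9*x^8 dx = 19683;  ∫_0^3 -12*x^7 dx = -19683/2;  ∫_0^3 16*x^6 dx = 34992/7;
    ∫_0^3 -20*x^5 dx = -2430;  ∫_0^3 30*x^4 dx = 1458;  ∫_0^3 -20*x^3 dx = -405;
    ∫_0^3 16*x^2 dx = 144;  ∫_0^3 -12*x dx = -54;  ∫_0^3 9 dx = 27.
  Sum: 19683 − 19683/2 + 34992/7 − 2430 + 1458 − 405 + 144 − 54 + 27 = 190125/14.
  ∫_0^3 u'(x)^2 dx = ∫_0^3 (144*x^6 - 144*x^5 + 132*x^4 - 96*x^3 + 40*x^2 - 16*x + 4) dx. Term by term:
    ∫_0^3 144*x^6 dx = 314928/7;  ∫_0^3 -144*x^5 dx = -17496;  ∫_0^3 132*x^4 dx = 32076/5;
    ∫_0^3 -96*x^3 dx = -1944;  ∫_0^3 40*x^2 dx = 360;  ∫_0^3 -16*x dx = -72;
    ∫_0^3 4 dx = 12.
  Sum: 314928/7 − 17496 + 32076/5 − 1944 + 360 − 72 + 12 = 1129272/35.
Adding: ||u||_{H^1}^2 = 190125/14 + 1129272/35 = 3209169/70.


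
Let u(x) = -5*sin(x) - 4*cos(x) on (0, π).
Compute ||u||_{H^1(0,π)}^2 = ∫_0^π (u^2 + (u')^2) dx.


||u||_{H^1(0,π)}^2 = 41*π

u'(x) = 4*sin(x) - 5*cos(x).
Expand u² and (u')² and integrate term by term on (0, π), using: for integers n ≥ 1, ∫_0^π sin²(nx) dx = ∫_0^π cos²(nx) dx = π/2; for n ≠ n', ∫_0^π sin(nx)sin(n'x) dx = ∫_0^π cos(nx)cos(n'x) dx = 0; and by product-to-sum, ∫_0^π sin(nx)cos(n'x) dx = ½∫_0^π [sin((n+n')x) + sin((n−n')x)] dx, which is 0 when n+n' is even and 2n/(n²−n'²) when n+n' is odd (it need not vanish on (0, π)).
  u² squared terms: (-5)²·∫sin(x)² dx = 25·π/2 = 25*π/2;  (-4)²·∫cos(x)² dx = 16·π/2 = 8*π.
  u² cross terms: 2·(-5)·(-4)·∫sin(x)·cos(x) dx = 40·(0) = 0.
  So ∫_0^π u² dx = 25*π/2 + 8*π + 0 = 41*π/2.
  (u')² squared terms: (-5)²·∫cos(x)² dx = 25·π/2 = 25*π/2;  (4)²·∫sin(x)² dx = 16·π/2 = 8*π.
  (u')² cross terms: 2·(-5)·(4)·∫cos(x)·sin(x) dx = -40·(0) = 0.
  So ∫_0^π (u')² dx = 25*π/2 + 8*π + 0 = 41*π/2.
||u||_{H^1}^2 = (41*π/2) + (41*π/2) = 41*π.


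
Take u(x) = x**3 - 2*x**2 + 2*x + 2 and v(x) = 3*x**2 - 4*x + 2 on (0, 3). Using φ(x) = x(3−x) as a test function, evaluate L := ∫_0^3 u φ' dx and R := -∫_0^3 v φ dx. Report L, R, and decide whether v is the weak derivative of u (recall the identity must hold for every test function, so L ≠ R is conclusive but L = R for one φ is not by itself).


LHS = -369/20, RHS = -369/20. Yes, v = u' weakly.

u(x) = x**3 - 2*x**2 + 2*x + 2, classical derivative u'(x) = 3*x**2 - 4*x + 2.
φ(x) = x(3−x), so φ'(x) = 3 - 2*x.
Note φ(0) = φ(3) = 0, so the boundary term u·φ vanishes.
LHS = ∫_0^3 u(x) φ'(x) dx = ∫_0^3 (-2*x^4 + 7*x^3 - 10*x^2 + 2*x + 6) dx. Term by term:
  ∫_0^3 -2*x^4 dx = -486/5;  ∫_0^3 7*x^3 dx = 567/4;  ∫_0^3 -10*x^2 dx = -90;
  ∫_0^3 2*x dx = 9;  ∫_0^3 6 dx = 18.
Sum: -486/5 + 567/4 − 90 + 9 + 18 = -369/20.
So LHS = -369/20.
∫_0^3 v(x) φ(x) dx = ∫_0^3 (-3*x^4 + 13*x^3 - 14*x^2 + 6*x) dx. Term by term:
  ∫_0^3 -3*x^4 dx = -729/5;  ∫_0^3 13*x^3 dx = 1053/4;  ∫_0^3 -14*x^2 dx = -126;
  ∫_0^3 6*x dx = 27.
Sum: -729/5 + 1053/4 − 126 + 27 = 369/20.
So RHS = -∫_0^3 v(x) φ(x) dx = -369/20.
LHS = RHS, so the identity holds for this test φ.
Moreover u is smooth here and v(x) = u'(x) = 3*x**2 - 4*x + 2 pointwise, so the identity holds for every test function. Hence v is the weak derivative of u.


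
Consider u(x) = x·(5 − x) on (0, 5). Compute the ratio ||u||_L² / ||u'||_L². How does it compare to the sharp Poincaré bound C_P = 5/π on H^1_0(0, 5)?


||u||_L² / ||u'||_L² = sqrt(10)/2 < C_P = 5/π.

u(x) = x·(5 − x), so u'(x) = 5 - 2*x.
u(x) = x·(5 − x) vanishes at x = 0 and x = 5, so u ∈ H^1_0(0, 5). Differentiate via the product rule and integrate the resulting polynomials term by term.
  ∫_0^5 u² dx = ∫_0^5 (x^4 - 10*x^3 + 25*x^2) dx. Term by term:
    ∫_0^5 x^4 dx = 625;  ∫_0^5 -10*x^3 dx = -3125/2;  ∫_0^5 25*x^2 dx = 3125/3.
  Sum: 625 − 3125/2 + 3125/3 = 625/6.
  ∫_0^5 (u')² dx = ∫_0^5 (4*x^2 - 20*x + 25) dx. Term by term:
    ∫_0^5 4*x^2 dx = 500/3;  ∫_0^5 -20*x dx = -250;  ∫_0^5 25 dx = 125.
  Sum: 500/3 − 250 + 125 = 125/3.
∫_0^5 u² dx = 625/6, so ||u||_L² = 25*sqrt(6)/6.
∫_0^5 (u')² dx = 125/3, so ||u'||_L² = 5*sqrt(15)/3.
Ratio ||u||_L² / ||u'||_L² = sqrt(10)/2.
Sharp Poincaré constant on H^1_0(0, 5) is C_P = L/π = 5/π, achieved by sin(π/5·x).
A polynomial bump cannot attain the sharp Poincaré constant (only the first sine eigenfunction does), so the ratio is strictly less than C_P, consistent with ||u||_L² ≤ C_P ||u'||_L².


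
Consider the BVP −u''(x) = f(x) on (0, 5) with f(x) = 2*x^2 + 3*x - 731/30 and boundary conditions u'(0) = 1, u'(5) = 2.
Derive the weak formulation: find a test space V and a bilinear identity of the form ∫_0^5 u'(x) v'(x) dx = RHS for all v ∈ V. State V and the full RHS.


V = H^1(0, 5) (v unrestricted at boundary; u is determined up to an additive constant); weak form: ∫_0^5 u'v' dx = ∫_0^5 (2*x^2 + 3*x - 731/30) v dx + 2·v(5) − v(0) for all v ∈ V.

Multiply both sides by a test function v and integrate from 0 to 5:
  ∫_0^5 −u''(x) v(x) dx = ∫_0^5 f(x) v(x) dx.
Integrate the LHS by parts once:
  ∫_0^5 −u'' v dx = −[u'(x) v(x)]_0^5 + ∫_0^5 u'(x) v'(x) dx.
Thus ∫_0^5 u'(x) v'(x) dx = ∫_0^5 f(x) v(x) dx + [u'(x) v(x)]_0^5.
Choose V so that boundary terms are either known or forced to vanish.
u has inhomogeneous Neumann u'(0) = 1, u'(5) = 2. [u' v]_0^5 = (2)·v(5) − (1)·v(0) = 2·v(5) − v(0). Take V = H^1(0, 5); boundary term becomes part of RHS.
Weak formulation: find u (satisfying any essential BC) such that ∫_0^5 u'(x) v'(x) dx = ∫_0^5 f v dx + 2·v(5) − v(0) for all v ∈ V (Neumann data are natural BCs: they enter the RHS as boundary terms).
Substituting f(x) = 2*x^2 + 3*x - 731/30, the right-hand side is ∫_0^5 (2*x^2 + 3*x - 731/30) v dx + 2·v(5) − v(0).
Compatibility check (pure Neumann): taking v ≡ 1 ∈ V gives 0 = ∫_0^5 f dx + (2) − (1), i.e. ∫_0^5 f dx must equal u'(0) − u'(5) = -1. Indeed ∫_0^5 (2*x^2 + 3*x - 731/30) dx = -1, so the data are compatible. The solution is then unique only up to an additive constant (fix it e.g. by requiring ∫_0^5 u dx = 0).


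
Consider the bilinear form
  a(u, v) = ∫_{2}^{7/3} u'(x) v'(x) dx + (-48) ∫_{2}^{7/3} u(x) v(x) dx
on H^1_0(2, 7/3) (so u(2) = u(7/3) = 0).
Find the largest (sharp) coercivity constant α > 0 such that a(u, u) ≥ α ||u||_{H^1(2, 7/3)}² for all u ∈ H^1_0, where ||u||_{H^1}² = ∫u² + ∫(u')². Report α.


α = 3*(-16 + 3*π^2)/(1 + 9*π^2)

Coercivity of a(·,·) on H^1_0(2, 7/3) means a(u, u) ≥ α ||u||_{H^1}² for every u ∈ H^1_0.
The interval has length L = 1/3, and Poincaré/coercivity depend only on L. Here a(u, u) = ∫(u')² + (-48)·∫u².
Here c = -48 < 0 with |c| < (π/L)² = 9*π^2, so coercivity still holds. The condition a(u,u) ≥ α||u||_{H^1}² reads (1−α)∫(u')² ≥ (α−c)∫u². Any admissible α is ≤ 1 (rapidly oscillating u have ∫u²/∫(u')² → 0), and α = 1 would force 0 ≥ (1−c)∫u², impossible since c < 1; so 1−α > 0. By the sharp Poincaré inequality on H^1_0 of an interval of length L, ∫(u')² ≥ (π/L)²∫u² with equality for the first sine mode sin(π(x−x₀)/L) (x₀ the left endpoint), so the inequality holds for all u iff (1−α)(π/L)² ≥ α − c, i.e. α ≤ ((π/L)² + c)/((π/L)² + 1) = (1 + c(L/π)²)/(1 + (L/π)²). (Direct route, valid since c ≤ 0: Poincaré gives c∫u² ≥ c(L/π)²∫(u')², so a(u,u) ≥ (1 + c(L/π)²)∫(u')², while ||u||_{H^1}² ≤ (1 + (L/π)²)∫(u')²; dividing yields the same α.) With (π/L)² = 9*π^2 and c = -48, the largest admissible constant is α = ((π/L)² + c)/((π/L)² + 1).
Simplifying, α = 3*(-16 + 3*π^2)/(1 + 9*π^2).


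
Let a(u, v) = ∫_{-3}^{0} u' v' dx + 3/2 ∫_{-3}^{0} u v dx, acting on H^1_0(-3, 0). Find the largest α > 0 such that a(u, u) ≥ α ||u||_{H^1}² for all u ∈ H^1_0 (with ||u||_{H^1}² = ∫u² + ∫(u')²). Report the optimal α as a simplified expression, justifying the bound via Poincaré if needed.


α = 1

Coercivity of a(·,·) on H^1_0(-3, 0) means a(u, u) ≥ α ||u||_{H^1}² for every u ∈ H^1_0.
The interval has length L = 3, and Poincaré/coercivity depend only on L. Here a(u, u) = ∫(u')² + (3/2)·∫u².
Here c = 3/2 ≥ 1, so a(u,u) = ∫(u')² + c∫u² ≥ ∫(u')² + ∫u² = ||u||_{H^1}², i.e. α = 1 works. No larger α is possible: a(u,u) ≥ α||u||_{H^1}² means (1−α)∫(u')² ≥ (α−c)∫u², and for the modes u_n = sin(nπ(x−x₀)/L) (x₀ the left endpoint) one has ∫u_n²/∫(u_n')² = (L/(nπ))² → 0, so a(u_n,u_n)/||u_n||_{H^1}² → 1. Hence the optimal constant is α = 1.
Therefore α = 1.


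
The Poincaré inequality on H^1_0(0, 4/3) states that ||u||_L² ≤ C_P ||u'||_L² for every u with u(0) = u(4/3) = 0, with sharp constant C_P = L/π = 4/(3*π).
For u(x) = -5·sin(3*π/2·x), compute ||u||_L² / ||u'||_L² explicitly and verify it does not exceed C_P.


||u||_L² / ||u'||_L² = 2/(3*π) < C_P = 4/(3*π).

u(x) = -5·sin(3*π/2·x), so u'(x) = -15*π*cos(3*π*x/2)/2.
Writing u(x) = A·sin(kπx/L) with A = -5 and k = 2, use ∫_0^L sin²(kπx/L) dx = L/2 and ∫_0^L cos²(kπx/L) dx = L/2.
u² = 25·sin²(3*π/2·x) and (u')² = 225*π^2/4·cos²(3*π/2·x), and each of sin², cos² integrates to L/2 = 2/3 over (0, 4/3).
∫_0^4/3 u² dx = 50/3, so ||u||_L² = 5*sqrt(6)/3.
∫_0^4/3 (u')² dx = 75*π^2/2, so ||u'||_L² = 5*sqrt(6)*π/2.
Ratio ||u||_L² / ||u'||_L² = 2/(3*π).
Sharp Poincaré constant on H^1_0(0, 4/3) is C_P = L/π = 4/(3*π), achieved by sin(3*π/4·x).
This is the k = 2 harmonic; the ratio L/(kπ) is strictly less than C_P = L/π, consistent with the sharp inequality ||u||_L² ≤ C_P ||u'||_L².


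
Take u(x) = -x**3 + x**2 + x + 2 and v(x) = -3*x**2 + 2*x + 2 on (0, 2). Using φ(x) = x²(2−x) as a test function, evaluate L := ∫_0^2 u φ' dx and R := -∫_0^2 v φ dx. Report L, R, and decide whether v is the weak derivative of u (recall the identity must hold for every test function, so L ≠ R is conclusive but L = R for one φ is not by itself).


LHS = 28/15, RHS = 8/15. No, v is not the weak derivative of u.

u(x) = -x**3 + x**2 + x + 2, classical derivative u'(x) = -3*x**2 + 2*x + 1.
φ(x) = x²(2−x), so φ'(x) = x*(4 - 3*x).
Note φ(0) = φ(2) = 0, so the boundary term u·φ vanishes.
LHS = ∫_0^2 u(x) φ'(x) dx = ∫_0^2 (3*x^5 - 7*x^4 + x^3 - 2*x^2 + 8*x) dx. Term by term:
  ∫_0^2 3*x^5 dx = 32;  ∫_0^2 -7*x^4 dx = -224/5;  ∫_0^2 x^3 dx = 4;
  ∫_0^2 -2*x^2 dx = -16/3;  ∫_0^2 8*x dx = 16.
Sum: 32 − 224/5 + 4 − 16/3 + 16 = 28/15.
So LHS = 28/15.
∫_0^2 v(x) φ(x) dx = ∫_0^2 (3*x^5 - 8*x^4 + 2*x^3 + 4*x^2) dx. Term by term:
  ∫_0^2 3*x^5 dx = 32;  ∫_0^2 -8*x^4 dx = -256/5;  ∫_0^2 2*x^3 dx = 8;
  ∫_0^2 4*x^2 dx = 32/3.
Sum: 32 − 256/5 + 8 + 32/3 = -8/15.
So RHS = -∫_0^2 v(x) φ(x) dx = 8/15.
LHS − RHS = 4/3 ≠ 0, so the identity fails.
(For a valid weak derivative the identity must hold for EVERY test function, in particular this one. The failure shows v is NOT the weak derivative of u.)
Correct weak derivative would be u'(x) = -3*x**2 + 2*x + 1.
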